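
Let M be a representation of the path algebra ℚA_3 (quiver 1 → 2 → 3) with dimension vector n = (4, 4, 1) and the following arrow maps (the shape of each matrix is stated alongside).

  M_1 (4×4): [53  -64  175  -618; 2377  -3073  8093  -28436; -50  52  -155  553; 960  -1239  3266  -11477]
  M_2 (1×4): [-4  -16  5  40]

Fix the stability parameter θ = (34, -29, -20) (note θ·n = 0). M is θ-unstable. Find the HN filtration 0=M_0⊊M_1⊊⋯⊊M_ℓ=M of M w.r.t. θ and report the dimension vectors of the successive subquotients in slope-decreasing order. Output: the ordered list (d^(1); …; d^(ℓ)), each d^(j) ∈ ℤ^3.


Barcode: M ≅ I[1,2]^3, I[1,3]. HN layers by μ_θ (2 steps, strictly decreasing):
  μ^(1)=5/2; μ^(2)=-5

((3, 3, 0); (1, 1, 1))


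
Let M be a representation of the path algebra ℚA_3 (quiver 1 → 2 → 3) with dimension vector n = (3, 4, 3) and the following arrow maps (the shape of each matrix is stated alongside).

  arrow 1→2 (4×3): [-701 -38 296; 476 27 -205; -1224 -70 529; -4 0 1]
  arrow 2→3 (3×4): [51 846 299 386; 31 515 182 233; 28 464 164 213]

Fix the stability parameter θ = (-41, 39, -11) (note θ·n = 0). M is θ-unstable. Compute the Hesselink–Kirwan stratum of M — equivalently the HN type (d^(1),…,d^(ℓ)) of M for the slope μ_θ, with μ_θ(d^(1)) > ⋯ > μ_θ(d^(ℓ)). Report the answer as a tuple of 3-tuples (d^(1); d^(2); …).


Interval decomposition of M: I[1,3]^3, I[2,2].
HN type (ℓ=3): μ^(1)=39; μ^(2)=14; μ^(3)=-41

((0, 1, 0); (0, 3, 3); (3, 0, 0))


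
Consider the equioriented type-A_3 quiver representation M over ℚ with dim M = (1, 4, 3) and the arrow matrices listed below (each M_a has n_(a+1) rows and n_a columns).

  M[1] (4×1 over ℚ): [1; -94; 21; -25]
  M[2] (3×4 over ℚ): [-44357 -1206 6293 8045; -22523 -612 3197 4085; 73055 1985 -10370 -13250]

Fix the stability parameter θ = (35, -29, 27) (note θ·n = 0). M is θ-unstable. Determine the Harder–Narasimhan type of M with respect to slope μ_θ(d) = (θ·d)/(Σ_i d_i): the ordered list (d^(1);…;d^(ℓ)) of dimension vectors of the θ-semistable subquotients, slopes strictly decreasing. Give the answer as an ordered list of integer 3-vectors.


Via rank(M_{q-1}∘⋯∘M_p): M ≅ I[1,3], I[2,2]^2, I[2,3], I[3,3].
μ_θ-semistable layers: μ^(1)=27; μ^(2)=3; μ^(3)=-29

((0, 0, 3); (1, 1, 0); (0, 3, 0))


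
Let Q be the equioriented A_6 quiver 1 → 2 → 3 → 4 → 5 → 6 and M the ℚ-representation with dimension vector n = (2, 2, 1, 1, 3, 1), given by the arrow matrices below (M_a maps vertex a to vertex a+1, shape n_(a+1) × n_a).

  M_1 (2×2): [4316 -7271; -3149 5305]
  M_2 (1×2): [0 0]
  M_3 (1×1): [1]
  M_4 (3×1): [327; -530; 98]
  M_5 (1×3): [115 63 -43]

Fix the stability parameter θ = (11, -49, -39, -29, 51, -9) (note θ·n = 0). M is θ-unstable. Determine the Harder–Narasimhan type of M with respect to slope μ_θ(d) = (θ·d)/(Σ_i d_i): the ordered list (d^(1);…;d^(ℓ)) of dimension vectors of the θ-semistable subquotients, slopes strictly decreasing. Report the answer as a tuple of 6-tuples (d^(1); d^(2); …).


Via rank(M_{q-1}∘⋯∘M_p): M ≅ I[1,2]^2, I[3,6], I[5,5]^2.
μ_θ-semistable layers: μ^(1)=51; μ^(2)=21; μ^(3)=-19; μ^(4)=-29; μ^(5)=-39

((0, 0, 0, 0, 2, 0); (0, 0, 0, 0, 1, 1); (2, 2, 0, 0, 0, 0); (0, 0, 0, 1, 0, 0); (0, 0, 1, 0, 0, 0))


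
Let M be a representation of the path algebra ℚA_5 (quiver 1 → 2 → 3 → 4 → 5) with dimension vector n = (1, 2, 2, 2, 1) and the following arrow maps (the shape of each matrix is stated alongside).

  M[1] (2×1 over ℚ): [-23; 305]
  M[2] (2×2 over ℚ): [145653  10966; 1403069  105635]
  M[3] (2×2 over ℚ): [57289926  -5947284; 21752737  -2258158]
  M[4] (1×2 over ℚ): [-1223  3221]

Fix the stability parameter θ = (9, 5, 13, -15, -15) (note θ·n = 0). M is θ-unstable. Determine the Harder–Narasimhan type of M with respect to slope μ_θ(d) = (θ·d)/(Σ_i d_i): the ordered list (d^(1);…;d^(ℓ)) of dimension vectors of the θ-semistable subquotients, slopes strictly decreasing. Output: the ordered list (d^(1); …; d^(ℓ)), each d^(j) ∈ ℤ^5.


Interval decomposition of M: I[1,5], I[2,3], I[4,4].
HN type (ℓ=4): μ^(1)=13; μ^(2)=5; μ^(3)=-3/5; μ^(4)=-15

((0, 0, 1, 0, 0); (0, 1, 0, 0, 0); (1, 1, 1, 1, 1); (0, 0, 0, 1, 0))


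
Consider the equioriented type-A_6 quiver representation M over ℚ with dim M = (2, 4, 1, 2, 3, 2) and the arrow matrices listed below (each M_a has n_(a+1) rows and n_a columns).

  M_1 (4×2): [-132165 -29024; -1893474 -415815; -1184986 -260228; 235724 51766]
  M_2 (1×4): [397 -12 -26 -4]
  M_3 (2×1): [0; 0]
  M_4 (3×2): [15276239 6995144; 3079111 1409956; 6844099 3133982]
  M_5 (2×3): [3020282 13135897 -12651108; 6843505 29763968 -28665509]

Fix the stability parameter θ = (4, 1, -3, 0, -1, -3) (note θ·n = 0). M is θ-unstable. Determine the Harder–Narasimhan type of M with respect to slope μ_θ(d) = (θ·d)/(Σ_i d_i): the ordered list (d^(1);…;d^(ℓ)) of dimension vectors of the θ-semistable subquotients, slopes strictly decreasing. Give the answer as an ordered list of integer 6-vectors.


Interval decomposition of M: I[1,2], I[1,3], I[2,2]^2, I[4,6]^2, I[5,5].
HN type (ℓ=5): μ^(1)=5/2; μ^(2)=1; μ^(3)=2/3; μ^(4)=-1; μ^(5)=-4/3

((1, 1, 0, 0, 0, 0); (0, 2, 0, 0, 0, 0); (1, 1, 1, 0, 0, 0); (0, 0, 0, 0, 1, 0); (0, 0, 0, 2, 2, 2))


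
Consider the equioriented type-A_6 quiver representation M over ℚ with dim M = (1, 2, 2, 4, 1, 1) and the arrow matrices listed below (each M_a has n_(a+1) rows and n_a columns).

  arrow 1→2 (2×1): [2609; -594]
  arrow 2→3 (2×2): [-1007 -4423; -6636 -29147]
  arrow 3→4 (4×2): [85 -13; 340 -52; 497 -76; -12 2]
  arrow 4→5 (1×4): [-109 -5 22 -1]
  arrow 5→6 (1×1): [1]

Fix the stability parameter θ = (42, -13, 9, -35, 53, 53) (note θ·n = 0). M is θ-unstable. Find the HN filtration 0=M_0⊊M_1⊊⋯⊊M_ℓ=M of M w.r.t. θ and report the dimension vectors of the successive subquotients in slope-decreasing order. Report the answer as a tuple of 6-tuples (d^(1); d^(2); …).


Via rank(M_{q-1}∘⋯∘M_p): M ≅ I[1,6], I[2,4], I[4,4]^2.
μ_θ-semistable layers: μ^(1)=53; μ^(2)=3/4; μ^(3)=-13; μ^(4)=-35

((0, 0, 0, 0, 1, 1); (1, 1, 1, 1, 0, 0); (0, 1, 1, 1, 0, 0); (0, 0, 0, 2, 0, 0))


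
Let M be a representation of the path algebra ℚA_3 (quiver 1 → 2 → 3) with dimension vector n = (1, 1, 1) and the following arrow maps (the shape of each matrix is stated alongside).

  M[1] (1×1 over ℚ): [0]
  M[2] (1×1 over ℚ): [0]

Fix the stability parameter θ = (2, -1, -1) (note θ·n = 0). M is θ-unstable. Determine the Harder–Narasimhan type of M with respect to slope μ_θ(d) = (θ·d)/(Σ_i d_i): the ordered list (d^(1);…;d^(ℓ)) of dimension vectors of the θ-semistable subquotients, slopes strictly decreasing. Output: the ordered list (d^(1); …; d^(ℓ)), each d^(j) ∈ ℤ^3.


Interval decomposition of M: I[1,1], I[2,2], I[3,3].
HN type (ℓ=2): μ^(1)=2; μ^(2)=-1

((1, 0, 0); (0, 1, 1))


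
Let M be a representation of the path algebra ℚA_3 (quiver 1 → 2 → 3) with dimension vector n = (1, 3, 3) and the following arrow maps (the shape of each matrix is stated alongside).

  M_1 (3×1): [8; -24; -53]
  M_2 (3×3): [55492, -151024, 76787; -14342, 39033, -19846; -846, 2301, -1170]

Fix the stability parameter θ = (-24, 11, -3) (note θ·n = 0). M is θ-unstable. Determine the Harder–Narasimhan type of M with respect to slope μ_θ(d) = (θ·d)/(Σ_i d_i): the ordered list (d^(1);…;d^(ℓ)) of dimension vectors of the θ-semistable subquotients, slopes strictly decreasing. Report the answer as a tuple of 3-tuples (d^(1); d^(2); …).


Barcode: M ≅ I[1,3], I[2,2], I[2,3], I[3,3]. HN layers by μ_θ (4 steps, strictly decreasing):
  μ^(1)=11; μ^(2)=4; μ^(3)=-3; μ^(4)=-24

((0, 1, 0); (0, 2, 2); (0, 0, 1); (1, 0, 0))


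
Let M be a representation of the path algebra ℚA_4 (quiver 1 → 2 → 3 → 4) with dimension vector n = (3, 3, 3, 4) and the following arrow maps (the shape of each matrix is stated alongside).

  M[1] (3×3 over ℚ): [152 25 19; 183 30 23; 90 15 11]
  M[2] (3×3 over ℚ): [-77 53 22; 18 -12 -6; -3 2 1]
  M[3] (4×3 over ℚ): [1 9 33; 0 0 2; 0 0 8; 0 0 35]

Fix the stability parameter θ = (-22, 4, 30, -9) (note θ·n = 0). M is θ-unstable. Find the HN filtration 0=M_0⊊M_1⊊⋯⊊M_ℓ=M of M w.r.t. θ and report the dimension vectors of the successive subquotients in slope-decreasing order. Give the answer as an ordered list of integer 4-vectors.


Via rank(M_{q-1}∘⋯∘M_p): M ≅ I[1,1], I[1,2], I[1,4], I[2,4], I[3,3], I[4,4]^2.
μ_θ-semistable layers: μ^(1)=30; μ^(2)=21/2; μ^(3)=4; μ^(4)=-9; μ^(5)=-22

((0, 0, 1, 0); (0, 0, 2, 2); (0, 3, 0, 0); (0, 0, 0, 2); (3, 0, 0, 0))


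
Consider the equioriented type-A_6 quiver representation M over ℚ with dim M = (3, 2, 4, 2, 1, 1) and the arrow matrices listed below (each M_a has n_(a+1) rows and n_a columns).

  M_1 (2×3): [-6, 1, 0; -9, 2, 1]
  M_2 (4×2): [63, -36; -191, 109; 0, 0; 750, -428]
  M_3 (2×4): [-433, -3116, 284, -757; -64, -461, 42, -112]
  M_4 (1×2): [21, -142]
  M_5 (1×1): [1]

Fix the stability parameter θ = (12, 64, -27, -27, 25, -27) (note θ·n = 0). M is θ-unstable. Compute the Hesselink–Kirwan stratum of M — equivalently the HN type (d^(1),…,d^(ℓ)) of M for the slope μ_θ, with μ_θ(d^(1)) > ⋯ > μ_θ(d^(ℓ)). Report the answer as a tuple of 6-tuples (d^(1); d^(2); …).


Interval decomposition of M: I[1,1], I[1,4], I[1,6], I[3,3]^2.
HN type (ℓ=4): μ^(1)=12; μ^(2)=11/2; μ^(3)=10/3; μ^(4)=-27

((1, 0, 0, 0, 0, 0); (1, 1, 1, 1, 0, 0); (1, 1, 1, 1, 1, 1); (0, 0, 2, 0, 0, 0))


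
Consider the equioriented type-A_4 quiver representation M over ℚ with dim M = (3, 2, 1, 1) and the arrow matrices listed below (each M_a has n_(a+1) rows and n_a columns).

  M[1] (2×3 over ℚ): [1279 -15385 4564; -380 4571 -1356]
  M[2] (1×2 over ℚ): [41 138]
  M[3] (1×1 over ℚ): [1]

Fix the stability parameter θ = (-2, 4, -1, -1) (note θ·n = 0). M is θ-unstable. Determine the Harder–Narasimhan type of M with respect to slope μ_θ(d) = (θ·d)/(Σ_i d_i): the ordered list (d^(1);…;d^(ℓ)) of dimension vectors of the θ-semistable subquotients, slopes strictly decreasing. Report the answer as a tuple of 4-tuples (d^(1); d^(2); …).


Interval decomposition of M: I[1,1], I[1,2], I[1,4].
HN type (ℓ=3): μ^(1)=4; μ^(2)=2/3; μ^(3)=-2

((0, 1, 0, 0); (0, 1, 1, 1); (3, 0, 0, 0))


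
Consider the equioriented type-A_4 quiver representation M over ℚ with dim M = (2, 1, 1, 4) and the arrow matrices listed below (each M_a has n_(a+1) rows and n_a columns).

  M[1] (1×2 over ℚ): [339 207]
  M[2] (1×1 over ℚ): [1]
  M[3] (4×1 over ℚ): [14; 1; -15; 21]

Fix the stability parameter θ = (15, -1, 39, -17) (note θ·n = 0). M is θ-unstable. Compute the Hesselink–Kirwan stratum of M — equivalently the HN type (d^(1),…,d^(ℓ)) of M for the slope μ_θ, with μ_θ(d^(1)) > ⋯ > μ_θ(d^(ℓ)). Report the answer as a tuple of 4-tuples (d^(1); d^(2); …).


Interval decomposition of M: I[1,1], I[1,4], I[4,4]^3.
HN type (ℓ=4): μ^(1)=15; μ^(2)=11; μ^(3)=7; μ^(4)=-17

((1, 0, 0, 0); (0, 0, 1, 1); (1, 1, 0, 0); (0, 0, 0, 3))


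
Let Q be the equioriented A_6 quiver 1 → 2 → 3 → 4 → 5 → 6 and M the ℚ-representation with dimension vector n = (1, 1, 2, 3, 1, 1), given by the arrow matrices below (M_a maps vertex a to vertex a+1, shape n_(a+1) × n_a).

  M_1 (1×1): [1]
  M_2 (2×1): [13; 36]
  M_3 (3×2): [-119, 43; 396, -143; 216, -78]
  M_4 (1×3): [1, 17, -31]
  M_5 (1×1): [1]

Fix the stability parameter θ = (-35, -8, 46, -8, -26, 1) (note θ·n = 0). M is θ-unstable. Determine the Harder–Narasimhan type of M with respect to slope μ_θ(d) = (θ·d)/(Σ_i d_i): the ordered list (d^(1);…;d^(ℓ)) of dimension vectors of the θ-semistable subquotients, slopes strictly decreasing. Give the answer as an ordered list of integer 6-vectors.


Interval decomposition of M: I[1,6], I[3,4], I[4,4].
HN type (ℓ=4): μ^(1)=19; μ^(2)=13/4; μ^(3)=-8; μ^(4)=-35

((0, 0, 1, 1, 0, 0); (0, 0, 1, 1, 1, 1); (0, 1, 0, 1, 0, 0); (1, 0, 0, 0, 0, 0))


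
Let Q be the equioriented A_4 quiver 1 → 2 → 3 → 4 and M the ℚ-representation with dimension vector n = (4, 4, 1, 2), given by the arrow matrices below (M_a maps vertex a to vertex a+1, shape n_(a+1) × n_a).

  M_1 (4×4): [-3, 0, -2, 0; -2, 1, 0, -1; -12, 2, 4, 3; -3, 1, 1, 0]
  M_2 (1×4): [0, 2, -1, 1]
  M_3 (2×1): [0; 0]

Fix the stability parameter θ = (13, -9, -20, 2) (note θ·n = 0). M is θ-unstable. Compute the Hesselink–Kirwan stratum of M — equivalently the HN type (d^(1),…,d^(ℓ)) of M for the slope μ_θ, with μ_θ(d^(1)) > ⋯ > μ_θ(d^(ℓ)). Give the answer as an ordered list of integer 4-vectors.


Via rank(M_{q-1}∘⋯∘M_p): M ≅ I[1,2]^3, I[1,3], I[4,4]^2.
μ_θ-semistable layers: μ^(1)=2; μ^(2)=-16/3

((3, 3, 0, 2); (1, 1, 1, 0))


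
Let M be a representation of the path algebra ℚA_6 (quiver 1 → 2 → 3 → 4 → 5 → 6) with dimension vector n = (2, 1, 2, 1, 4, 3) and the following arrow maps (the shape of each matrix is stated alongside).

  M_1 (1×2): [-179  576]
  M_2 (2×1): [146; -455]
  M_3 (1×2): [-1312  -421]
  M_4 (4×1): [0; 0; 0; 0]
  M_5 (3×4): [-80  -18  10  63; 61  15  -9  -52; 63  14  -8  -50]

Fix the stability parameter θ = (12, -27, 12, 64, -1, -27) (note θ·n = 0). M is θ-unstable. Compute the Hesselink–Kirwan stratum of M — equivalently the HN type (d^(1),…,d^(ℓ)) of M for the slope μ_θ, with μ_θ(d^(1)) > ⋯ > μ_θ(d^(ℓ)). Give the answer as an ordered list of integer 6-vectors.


Barcode: M ≅ I[1,1], I[1,4], I[3,3], I[5,5], I[5,6]^3. HN layers by μ_θ (5 steps, strictly decreasing):
  μ^(1)=64; μ^(2)=12; μ^(3)=-1; μ^(4)=-15/2; μ^(5)=-14

((0, 0, 0, 1, 0, 0); (1, 0, 2, 0, 0, 0); (0, 0, 0, 0, 1, 0); (1, 1, 0, 0, 0, 0); (0, 0, 0, 0, 3, 3))


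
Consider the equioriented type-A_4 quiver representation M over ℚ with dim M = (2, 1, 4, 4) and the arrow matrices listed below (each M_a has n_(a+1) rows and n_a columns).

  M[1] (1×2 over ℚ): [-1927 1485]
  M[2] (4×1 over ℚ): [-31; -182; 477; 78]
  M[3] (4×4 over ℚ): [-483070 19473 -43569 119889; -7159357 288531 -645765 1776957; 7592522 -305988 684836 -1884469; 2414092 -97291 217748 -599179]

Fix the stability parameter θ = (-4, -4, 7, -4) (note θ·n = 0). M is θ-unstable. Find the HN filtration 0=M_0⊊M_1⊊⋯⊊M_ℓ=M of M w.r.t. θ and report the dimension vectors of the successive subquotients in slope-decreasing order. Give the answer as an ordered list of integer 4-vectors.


Via rank(M_{q-1}∘⋯∘M_p): M ≅ I[1,1], I[1,4], I[3,4]^3.
μ_θ-semistable layers: μ^(1)=3/2; μ^(2)=-4

((0, 0, 4, 4); (2, 1, 0, 0))


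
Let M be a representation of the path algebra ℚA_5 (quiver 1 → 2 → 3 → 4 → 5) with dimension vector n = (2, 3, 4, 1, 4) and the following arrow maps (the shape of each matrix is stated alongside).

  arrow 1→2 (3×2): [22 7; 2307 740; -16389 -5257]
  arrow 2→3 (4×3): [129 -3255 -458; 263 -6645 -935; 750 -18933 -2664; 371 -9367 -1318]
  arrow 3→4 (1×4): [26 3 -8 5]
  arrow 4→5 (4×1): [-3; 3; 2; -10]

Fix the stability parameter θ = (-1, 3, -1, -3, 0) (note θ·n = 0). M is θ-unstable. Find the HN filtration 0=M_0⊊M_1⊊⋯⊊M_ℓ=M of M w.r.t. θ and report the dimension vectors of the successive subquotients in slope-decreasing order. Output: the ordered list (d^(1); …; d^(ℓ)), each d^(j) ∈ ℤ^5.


Via rank(M_{q-1}∘⋯∘M_p): M ≅ I[1,3], I[1,5], I[2,3], I[3,3], I[5,5]^3.
μ_θ-semistable layers: μ^(1)=1; μ^(2)=0; μ^(3)=-1/3; μ^(4)=-1

((0, 2, 2, 0, 0); (0, 0, 0, 0, 4); (0, 1, 1, 1, 0); (2, 0, 1, 0, 0))


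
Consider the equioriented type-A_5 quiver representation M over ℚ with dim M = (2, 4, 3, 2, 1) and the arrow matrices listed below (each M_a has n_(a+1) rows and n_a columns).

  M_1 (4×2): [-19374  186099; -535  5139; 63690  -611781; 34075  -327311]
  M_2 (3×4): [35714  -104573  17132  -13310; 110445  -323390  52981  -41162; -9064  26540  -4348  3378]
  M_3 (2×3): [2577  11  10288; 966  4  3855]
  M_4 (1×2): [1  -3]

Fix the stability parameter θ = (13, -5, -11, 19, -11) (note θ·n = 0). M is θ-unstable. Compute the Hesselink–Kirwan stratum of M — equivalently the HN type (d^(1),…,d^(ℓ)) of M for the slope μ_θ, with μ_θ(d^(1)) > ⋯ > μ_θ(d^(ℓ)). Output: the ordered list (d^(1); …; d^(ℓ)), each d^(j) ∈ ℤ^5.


Via rank(M_{q-1}∘⋯∘M_p): M ≅ I[1,4], I[1,5], I[2,2], I[2,3].
μ_θ-semistable layers: μ^(1)=19; μ^(2)=4; μ^(3)=-1; μ^(4)=-5; μ^(5)=-8

((0, 0, 0, 1, 0); (0, 0, 0, 1, 1); (2, 2, 2, 0, 0); (0, 1, 0, 0, 0); (0, 1, 1, 0, 0))


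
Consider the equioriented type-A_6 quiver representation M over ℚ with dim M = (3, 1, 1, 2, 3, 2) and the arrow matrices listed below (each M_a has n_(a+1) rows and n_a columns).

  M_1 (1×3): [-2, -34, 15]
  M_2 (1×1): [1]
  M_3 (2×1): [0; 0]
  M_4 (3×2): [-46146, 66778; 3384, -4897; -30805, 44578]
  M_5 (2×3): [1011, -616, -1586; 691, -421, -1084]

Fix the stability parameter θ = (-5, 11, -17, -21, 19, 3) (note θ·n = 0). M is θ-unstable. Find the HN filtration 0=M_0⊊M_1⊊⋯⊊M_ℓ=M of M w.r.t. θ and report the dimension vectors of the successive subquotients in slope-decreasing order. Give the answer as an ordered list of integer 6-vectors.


Interval decomposition of M: I[1,1]^2, I[1,3], I[4,5], I[4,6], I[5,6].
HN type (ℓ=5): μ^(1)=19; μ^(2)=11; μ^(3)=-3; μ^(4)=-5; μ^(5)=-21

((0, 0, 0, 0, 1, 0); (0, 0, 0, 0, 2, 2); (0, 1, 1, 0, 0, 0); (3, 0, 0, 0, 0, 0); (0, 0, 0, 2, 0, 0))


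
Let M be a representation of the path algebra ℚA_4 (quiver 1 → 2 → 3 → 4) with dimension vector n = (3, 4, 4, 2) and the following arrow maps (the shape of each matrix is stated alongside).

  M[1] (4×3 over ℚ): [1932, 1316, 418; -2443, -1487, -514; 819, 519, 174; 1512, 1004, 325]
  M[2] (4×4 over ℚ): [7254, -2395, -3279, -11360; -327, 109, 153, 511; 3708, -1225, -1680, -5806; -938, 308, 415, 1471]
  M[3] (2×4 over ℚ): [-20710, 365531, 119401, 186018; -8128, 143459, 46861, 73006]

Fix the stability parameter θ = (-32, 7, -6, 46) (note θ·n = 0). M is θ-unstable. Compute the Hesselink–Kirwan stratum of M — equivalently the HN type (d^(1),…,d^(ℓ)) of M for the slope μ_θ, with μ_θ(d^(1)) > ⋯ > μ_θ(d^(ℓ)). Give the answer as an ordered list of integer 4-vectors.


Barcode: M ≅ I[1,1], I[1,4]^2, I[2,3]^2. HN layers by μ_θ (3 steps, strictly decreasing):
  μ^(1)=46; μ^(2)=1/2; μ^(3)=-32

((0, 0, 0, 2); (0, 4, 4, 0); (3, 0, 0, 0))


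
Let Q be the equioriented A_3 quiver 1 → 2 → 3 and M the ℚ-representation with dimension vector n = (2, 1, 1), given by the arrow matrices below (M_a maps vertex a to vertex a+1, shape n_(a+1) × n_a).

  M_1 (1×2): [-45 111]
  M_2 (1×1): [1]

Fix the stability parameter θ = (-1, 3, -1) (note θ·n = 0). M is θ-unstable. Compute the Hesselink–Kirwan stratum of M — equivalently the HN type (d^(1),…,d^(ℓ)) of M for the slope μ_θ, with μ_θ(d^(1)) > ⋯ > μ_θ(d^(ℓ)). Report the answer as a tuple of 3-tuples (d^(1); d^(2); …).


Barcode: M ≅ I[1,1], I[1,3]. HN layers by μ_θ (2 steps, strictly decreasing):
  μ^(1)=1; μ^(2)=-1

((0, 1, 1); (2, 0, 0))


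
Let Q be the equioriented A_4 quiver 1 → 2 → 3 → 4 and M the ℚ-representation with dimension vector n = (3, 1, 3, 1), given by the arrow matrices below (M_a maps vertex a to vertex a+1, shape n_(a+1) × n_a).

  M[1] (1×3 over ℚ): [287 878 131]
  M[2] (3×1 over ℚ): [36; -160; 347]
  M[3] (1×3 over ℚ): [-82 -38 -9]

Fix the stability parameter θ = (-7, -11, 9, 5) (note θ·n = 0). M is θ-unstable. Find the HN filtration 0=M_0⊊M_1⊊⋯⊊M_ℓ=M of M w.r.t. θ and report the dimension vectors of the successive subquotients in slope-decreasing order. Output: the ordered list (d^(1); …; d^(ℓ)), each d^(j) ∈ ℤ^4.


Via rank(M_{q-1}∘⋯∘M_p): M ≅ I[1,1]^2, I[1,4], I[3,3]^2.
μ_θ-semistable layers: μ^(1)=9; μ^(2)=7; μ^(3)=-7; μ^(4)=-9

((0, 0, 2, 0); (0, 0, 1, 1); (2, 0, 0, 0); (1, 1, 0, 0))


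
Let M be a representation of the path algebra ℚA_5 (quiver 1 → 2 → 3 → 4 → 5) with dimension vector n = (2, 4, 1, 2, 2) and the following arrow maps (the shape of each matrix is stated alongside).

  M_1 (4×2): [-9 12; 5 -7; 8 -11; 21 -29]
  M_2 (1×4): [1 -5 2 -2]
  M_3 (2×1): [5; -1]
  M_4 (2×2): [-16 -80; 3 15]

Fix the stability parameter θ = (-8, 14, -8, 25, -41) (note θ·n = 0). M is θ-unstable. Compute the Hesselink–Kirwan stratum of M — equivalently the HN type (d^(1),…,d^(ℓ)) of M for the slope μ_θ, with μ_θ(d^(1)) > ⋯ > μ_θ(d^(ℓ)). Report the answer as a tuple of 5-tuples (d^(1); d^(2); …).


Barcode: M ≅ I[1,2], I[1,4], I[2,2]^2, I[4,5], I[5,5]. HN layers by μ_θ (5 steps, strictly decreasing):
  μ^(1)=25; μ^(2)=14; μ^(3)=3; μ^(4)=-8; μ^(5)=-41

((0, 0, 0, 1, 0); (0, 3, 0, 0, 0); (0, 1, 1, 0, 0); (2, 0, 0, 1, 1); (0, 0, 0, 0, 1))


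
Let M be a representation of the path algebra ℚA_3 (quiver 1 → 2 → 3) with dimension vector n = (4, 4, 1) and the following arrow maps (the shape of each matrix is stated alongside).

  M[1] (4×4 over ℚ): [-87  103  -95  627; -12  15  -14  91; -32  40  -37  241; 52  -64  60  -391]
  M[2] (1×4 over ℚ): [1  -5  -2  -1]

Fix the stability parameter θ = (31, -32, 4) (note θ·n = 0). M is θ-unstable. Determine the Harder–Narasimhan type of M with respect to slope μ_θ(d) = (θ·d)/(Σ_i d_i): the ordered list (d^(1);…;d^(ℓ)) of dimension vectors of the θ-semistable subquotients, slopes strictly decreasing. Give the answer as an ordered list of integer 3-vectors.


Barcode: M ≅ I[1,2]^3, I[1,3]. HN layers by μ_θ (2 steps, strictly decreasing):
  μ^(1)=4; μ^(2)=-1/2

((0, 0, 1); (4, 4, 0))


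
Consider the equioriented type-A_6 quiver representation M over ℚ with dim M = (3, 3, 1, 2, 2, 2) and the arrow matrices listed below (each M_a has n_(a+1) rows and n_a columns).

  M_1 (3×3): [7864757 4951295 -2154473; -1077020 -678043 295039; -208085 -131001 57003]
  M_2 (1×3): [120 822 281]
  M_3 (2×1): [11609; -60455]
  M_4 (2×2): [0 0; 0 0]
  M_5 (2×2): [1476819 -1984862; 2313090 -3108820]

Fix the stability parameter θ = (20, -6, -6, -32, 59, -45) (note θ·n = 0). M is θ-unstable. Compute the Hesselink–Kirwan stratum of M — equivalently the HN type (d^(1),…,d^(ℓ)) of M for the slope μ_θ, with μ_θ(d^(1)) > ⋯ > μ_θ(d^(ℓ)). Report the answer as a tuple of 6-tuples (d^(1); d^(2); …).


Via rank(M_{q-1}∘⋯∘M_p): M ≅ I[1,1], I[1,2], I[1,4], I[2,2], I[4,4], I[5,5], I[5,6], I[6,6].
μ_θ-semistable layers: μ^(1)=59; μ^(2)=20; μ^(3)=7; μ^(4)=-6; μ^(5)=-32; μ^(6)=-45

((0, 0, 0, 0, 1, 0); (1, 0, 0, 0, 0, 0); (1, 1, 0, 0, 1, 1); (1, 2, 1, 1, 0, 0); (0, 0, 0, 1, 0, 0); (0, 0, 0, 0, 0, 1))


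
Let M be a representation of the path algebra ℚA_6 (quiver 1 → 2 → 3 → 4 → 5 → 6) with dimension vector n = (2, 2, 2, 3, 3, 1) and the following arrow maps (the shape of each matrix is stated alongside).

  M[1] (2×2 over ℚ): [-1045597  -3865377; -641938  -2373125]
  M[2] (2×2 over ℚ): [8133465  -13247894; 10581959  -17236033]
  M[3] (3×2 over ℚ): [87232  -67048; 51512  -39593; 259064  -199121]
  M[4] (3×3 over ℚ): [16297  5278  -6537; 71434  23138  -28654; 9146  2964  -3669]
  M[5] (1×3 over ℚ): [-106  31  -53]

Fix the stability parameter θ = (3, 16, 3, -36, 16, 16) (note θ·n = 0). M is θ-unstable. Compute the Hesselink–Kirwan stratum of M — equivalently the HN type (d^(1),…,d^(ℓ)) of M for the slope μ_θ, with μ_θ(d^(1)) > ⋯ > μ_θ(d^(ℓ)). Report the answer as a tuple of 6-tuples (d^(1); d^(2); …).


Via rank(M_{q-1}∘⋯∘M_p): M ≅ I[1,3], I[1,6], I[4,5]^2.
μ_θ-semistable layers: μ^(1)=16; μ^(2)=19/2; μ^(3)=3; μ^(4)=-7/2; μ^(5)=-36

((0, 0, 0, 0, 3, 1); (0, 1, 1, 0, 0, 0); (1, 0, 0, 0, 0, 0); (1, 1, 1, 1, 0, 0); (0, 0, 0, 2, 0, 0))


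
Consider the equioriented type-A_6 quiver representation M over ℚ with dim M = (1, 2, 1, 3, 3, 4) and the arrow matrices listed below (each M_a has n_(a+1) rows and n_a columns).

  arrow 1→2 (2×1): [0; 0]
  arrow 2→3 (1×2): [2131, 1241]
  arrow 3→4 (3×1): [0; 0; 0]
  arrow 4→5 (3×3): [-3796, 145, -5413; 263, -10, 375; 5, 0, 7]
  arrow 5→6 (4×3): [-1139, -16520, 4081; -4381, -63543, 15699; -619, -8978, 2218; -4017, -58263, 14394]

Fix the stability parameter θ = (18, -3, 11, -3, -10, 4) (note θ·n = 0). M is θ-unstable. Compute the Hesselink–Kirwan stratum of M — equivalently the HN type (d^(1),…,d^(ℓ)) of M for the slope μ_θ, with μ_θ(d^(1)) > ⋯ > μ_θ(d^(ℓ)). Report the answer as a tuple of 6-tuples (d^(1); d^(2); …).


Interval decomposition of M: I[1,1], I[2,2], I[2,3], I[4,4], I[4,6]^2, I[5,6], I[6,6].
HN type (ℓ=6): μ^(1)=18; μ^(2)=11; μ^(3)=4; μ^(4)=-3; μ^(5)=-13/2; μ^(6)=-10

((1, 0, 0, 0, 0, 0); (0, 0, 1, 0, 0, 0); (0, 0, 0, 0, 0, 4); (0, 2, 0, 1, 0, 0); (0, 0, 0, 2, 2, 0); (0, 0, 0, 0, 1, 0))


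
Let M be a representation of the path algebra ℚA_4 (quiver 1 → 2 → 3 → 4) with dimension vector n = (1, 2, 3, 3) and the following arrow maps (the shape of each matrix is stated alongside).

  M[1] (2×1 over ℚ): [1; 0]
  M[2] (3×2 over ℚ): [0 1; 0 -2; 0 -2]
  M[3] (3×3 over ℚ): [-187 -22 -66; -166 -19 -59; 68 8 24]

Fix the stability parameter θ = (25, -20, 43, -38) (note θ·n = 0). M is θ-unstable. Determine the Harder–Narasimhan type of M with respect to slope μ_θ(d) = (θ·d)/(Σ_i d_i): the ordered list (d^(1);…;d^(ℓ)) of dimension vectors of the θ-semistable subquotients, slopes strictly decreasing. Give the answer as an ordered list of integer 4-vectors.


Interval decomposition of M: I[1,2], I[2,4], I[3,3], I[3,4], I[4,4].
HN type (ℓ=4): μ^(1)=43; μ^(2)=5/2; μ^(3)=-20; μ^(4)=-38

((0, 0, 1, 0); (1, 1, 2, 2); (0, 1, 0, 0); (0, 0, 0, 1))


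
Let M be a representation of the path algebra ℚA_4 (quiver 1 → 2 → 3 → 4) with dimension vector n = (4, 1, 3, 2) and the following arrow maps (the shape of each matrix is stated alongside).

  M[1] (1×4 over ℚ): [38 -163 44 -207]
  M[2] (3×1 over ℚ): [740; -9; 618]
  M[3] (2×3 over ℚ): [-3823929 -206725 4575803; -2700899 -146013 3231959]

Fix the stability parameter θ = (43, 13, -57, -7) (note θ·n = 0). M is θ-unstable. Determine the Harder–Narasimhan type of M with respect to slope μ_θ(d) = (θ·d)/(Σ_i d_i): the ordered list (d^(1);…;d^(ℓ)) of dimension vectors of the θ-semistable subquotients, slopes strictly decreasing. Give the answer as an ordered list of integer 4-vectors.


Via rank(M_{q-1}∘⋯∘M_p): M ≅ I[1,1]^3, I[1,4], I[3,3], I[3,4].
μ_θ-semistable layers: μ^(1)=43; μ^(2)=-2; μ^(3)=-7; μ^(4)=-57

((3, 0, 0, 0); (1, 1, 1, 1); (0, 0, 0, 1); (0, 0, 2, 0))


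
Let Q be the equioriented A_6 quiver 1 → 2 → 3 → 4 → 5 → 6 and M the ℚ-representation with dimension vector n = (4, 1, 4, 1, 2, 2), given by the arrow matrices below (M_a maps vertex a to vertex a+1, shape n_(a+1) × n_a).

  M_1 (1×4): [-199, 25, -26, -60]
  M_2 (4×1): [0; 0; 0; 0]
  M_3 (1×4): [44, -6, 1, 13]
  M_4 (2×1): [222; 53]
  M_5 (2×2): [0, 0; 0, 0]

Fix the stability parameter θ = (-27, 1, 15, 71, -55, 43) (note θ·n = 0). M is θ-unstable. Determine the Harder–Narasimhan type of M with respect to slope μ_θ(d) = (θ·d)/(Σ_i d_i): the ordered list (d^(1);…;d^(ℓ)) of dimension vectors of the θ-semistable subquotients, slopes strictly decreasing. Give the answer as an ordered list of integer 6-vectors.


Barcode: M ≅ I[1,1]^3, I[1,2], I[3,3]^3, I[3,5], I[5,5], I[6,6]^2. HN layers by μ_θ (6 steps, strictly decreasing):
  μ^(1)=43; μ^(2)=15; μ^(3)=31/3; μ^(4)=1; μ^(5)=-27; μ^(6)=-55

((0, 0, 0, 0, 0, 2); (0, 0, 3, 0, 0, 0); (0, 0, 1, 1, 1, 0); (0, 1, 0, 0, 0, 0); (4, 0, 0, 0, 0, 0); (0, 0, 0, 0, 1, 0))


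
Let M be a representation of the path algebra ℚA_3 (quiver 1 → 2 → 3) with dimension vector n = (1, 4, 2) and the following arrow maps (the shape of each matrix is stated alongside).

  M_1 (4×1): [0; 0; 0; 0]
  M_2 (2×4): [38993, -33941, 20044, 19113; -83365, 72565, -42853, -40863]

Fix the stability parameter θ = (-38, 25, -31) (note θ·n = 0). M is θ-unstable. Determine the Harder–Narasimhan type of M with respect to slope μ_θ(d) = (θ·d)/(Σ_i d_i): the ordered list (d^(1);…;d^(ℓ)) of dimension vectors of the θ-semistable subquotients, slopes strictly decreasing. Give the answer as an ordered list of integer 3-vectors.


Interval decomposition of M: I[1,1], I[2,2]^2, I[2,3]^2.
HN type (ℓ=3): μ^(1)=25; μ^(2)=-3; μ^(3)=-38

((0, 2, 0); (0, 2, 2); (1, 0, 0))


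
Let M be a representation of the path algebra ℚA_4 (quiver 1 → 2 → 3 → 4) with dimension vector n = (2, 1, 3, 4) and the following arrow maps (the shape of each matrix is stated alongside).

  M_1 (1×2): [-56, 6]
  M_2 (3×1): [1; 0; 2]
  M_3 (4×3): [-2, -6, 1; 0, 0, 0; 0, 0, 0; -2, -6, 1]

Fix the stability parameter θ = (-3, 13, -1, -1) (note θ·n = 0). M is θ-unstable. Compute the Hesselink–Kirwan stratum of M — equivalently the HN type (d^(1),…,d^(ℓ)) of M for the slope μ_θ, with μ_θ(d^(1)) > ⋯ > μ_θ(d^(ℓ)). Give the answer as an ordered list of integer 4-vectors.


Interval decomposition of M: I[1,1], I[1,3], I[3,3], I[3,4], I[4,4]^3.
HN type (ℓ=3): μ^(1)=6; μ^(2)=-1; μ^(3)=-3

((0, 1, 1, 0); (0, 0, 2, 4); (2, 0, 0, 0))


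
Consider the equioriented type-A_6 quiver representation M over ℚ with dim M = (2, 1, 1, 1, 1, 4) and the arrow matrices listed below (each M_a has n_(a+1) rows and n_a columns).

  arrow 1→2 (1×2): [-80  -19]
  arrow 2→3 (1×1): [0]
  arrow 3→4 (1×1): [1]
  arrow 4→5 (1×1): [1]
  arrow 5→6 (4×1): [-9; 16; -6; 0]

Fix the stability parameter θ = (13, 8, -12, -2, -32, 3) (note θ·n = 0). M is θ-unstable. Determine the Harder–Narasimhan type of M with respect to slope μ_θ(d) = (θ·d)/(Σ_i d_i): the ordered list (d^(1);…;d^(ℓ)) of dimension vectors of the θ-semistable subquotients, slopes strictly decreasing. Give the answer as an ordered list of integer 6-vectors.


Barcode: M ≅ I[1,1], I[1,2], I[3,6], I[6,6]^3. HN layers by μ_θ (4 steps, strictly decreasing):
  μ^(1)=13; μ^(2)=21/2; μ^(3)=3; μ^(4)=-46/3

((1, 0, 0, 0, 0, 0); (1, 1, 0, 0, 0, 0); (0, 0, 0, 0, 0, 4); (0, 0, 1, 1, 1, 0))


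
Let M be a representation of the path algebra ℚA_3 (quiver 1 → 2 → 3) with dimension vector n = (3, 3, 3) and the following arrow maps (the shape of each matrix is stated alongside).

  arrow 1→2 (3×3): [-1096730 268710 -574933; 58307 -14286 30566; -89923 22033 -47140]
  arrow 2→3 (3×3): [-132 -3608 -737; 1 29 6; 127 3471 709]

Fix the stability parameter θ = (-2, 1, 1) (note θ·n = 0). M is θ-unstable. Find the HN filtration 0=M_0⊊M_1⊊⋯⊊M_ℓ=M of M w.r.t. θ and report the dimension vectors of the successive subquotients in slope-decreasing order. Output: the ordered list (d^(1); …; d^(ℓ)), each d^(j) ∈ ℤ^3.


Interval decomposition of M: I[1,2], I[1,3]^2, I[3,3].
HN type (ℓ=2): μ^(1)=1; μ^(2)=-2

((0, 3, 3); (3, 0, 0))


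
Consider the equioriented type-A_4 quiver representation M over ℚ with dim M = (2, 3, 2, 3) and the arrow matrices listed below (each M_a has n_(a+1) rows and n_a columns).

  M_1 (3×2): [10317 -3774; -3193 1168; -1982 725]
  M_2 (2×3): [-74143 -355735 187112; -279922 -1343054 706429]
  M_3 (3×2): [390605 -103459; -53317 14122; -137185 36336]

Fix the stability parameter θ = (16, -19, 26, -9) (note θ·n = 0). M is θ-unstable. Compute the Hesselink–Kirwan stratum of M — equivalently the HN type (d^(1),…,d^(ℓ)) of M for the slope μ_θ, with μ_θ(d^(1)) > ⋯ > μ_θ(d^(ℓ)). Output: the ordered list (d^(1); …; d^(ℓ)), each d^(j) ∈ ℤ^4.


Interval decomposition of M: I[1,2], I[1,4], I[2,4], I[4,4].
HN type (ℓ=4): μ^(1)=17/2; μ^(2)=-3/2; μ^(3)=-9; μ^(4)=-19

((0, 0, 2, 2); (2, 2, 0, 0); (0, 0, 0, 1); (0, 1, 0, 0))


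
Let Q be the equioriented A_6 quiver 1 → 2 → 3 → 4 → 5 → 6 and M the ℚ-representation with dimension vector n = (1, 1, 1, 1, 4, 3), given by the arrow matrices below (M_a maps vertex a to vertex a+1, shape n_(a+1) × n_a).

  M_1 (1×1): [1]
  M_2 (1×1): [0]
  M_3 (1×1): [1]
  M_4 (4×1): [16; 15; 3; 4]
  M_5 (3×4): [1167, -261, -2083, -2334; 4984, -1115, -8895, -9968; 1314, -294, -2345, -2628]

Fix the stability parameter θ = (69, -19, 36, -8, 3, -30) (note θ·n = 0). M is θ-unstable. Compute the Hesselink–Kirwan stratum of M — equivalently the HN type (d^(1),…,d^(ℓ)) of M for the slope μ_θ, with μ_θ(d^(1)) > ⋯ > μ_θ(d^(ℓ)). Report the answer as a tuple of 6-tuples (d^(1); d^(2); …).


Via rank(M_{q-1}∘⋯∘M_p): M ≅ I[1,2], I[3,6], I[5,5], I[5,6]^2.
μ_θ-semistable layers: μ^(1)=25; μ^(2)=3; μ^(3)=1/4; μ^(4)=-27/2

((1, 1, 0, 0, 0, 0); (0, 0, 0, 0, 1, 0); (0, 0, 1, 1, 1, 1); (0, 0, 0, 0, 2, 2))


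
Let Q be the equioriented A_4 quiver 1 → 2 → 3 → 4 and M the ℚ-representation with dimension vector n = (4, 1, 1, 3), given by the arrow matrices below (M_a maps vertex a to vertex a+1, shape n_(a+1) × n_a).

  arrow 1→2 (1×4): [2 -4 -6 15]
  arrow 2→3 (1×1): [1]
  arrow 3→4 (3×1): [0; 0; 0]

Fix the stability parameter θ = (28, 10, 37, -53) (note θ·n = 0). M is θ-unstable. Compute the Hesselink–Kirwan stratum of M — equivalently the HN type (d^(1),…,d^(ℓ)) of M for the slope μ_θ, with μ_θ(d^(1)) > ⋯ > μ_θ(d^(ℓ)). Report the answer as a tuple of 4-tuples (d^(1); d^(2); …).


Via rank(M_{q-1}∘⋯∘M_p): M ≅ I[1,1]^3, I[1,3], I[4,4]^3.
μ_θ-semistable layers: μ^(1)=37; μ^(2)=28; μ^(3)=19; μ^(4)=-53

((0, 0, 1, 0); (3, 0, 0, 0); (1, 1, 0, 0); (0, 0, 0, 3))


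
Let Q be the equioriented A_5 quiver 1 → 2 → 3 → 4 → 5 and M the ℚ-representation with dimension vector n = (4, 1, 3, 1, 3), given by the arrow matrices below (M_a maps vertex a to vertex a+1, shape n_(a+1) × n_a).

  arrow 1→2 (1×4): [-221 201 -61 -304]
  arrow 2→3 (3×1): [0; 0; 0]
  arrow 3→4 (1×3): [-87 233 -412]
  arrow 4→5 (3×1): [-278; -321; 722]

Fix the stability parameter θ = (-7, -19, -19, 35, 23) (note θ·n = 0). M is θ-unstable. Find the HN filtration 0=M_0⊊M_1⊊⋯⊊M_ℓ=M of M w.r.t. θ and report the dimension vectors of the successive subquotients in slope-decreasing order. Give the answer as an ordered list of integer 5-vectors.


Barcode: M ≅ I[1,1]^3, I[1,2], I[3,3]^2, I[3,5], I[5,5]^2. HN layers by μ_θ (5 steps, strictly decreasing):
  μ^(1)=29; μ^(2)=23; μ^(3)=-7; μ^(4)=-13; μ^(5)=-19

((0, 0, 0, 1, 1); (0, 0, 0, 0, 2); (3, 0, 0, 0, 0); (1, 1, 0, 0, 0); (0, 0, 3, 0, 0))


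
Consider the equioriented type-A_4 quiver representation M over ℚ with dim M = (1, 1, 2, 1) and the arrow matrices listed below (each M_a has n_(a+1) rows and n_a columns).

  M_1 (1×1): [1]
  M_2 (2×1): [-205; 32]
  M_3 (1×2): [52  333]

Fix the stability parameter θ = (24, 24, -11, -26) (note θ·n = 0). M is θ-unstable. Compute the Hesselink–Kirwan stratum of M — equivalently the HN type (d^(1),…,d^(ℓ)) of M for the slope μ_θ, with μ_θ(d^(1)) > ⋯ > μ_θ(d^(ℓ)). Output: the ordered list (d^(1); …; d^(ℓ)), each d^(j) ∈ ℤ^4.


Interval decomposition of M: I[1,4], I[3,3].
HN type (ℓ=2): μ^(1)=11/4; μ^(2)=-11

((1, 1, 1, 1); (0, 0, 1, 0))


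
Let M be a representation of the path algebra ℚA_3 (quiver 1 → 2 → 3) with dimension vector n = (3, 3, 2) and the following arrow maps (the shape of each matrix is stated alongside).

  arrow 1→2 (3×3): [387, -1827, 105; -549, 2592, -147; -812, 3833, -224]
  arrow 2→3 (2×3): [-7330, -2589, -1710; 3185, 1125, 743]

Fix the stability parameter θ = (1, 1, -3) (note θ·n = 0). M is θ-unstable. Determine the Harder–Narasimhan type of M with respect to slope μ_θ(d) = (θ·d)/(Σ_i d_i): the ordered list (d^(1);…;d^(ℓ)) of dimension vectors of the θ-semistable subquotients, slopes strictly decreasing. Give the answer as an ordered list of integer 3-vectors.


Via rank(M_{q-1}∘⋯∘M_p): M ≅ I[1,1], I[1,3]^2, I[2,2].
μ_θ-semistable layers: μ^(1)=1; μ^(2)=-1/3

((1, 1, 0); (2, 2, 2))


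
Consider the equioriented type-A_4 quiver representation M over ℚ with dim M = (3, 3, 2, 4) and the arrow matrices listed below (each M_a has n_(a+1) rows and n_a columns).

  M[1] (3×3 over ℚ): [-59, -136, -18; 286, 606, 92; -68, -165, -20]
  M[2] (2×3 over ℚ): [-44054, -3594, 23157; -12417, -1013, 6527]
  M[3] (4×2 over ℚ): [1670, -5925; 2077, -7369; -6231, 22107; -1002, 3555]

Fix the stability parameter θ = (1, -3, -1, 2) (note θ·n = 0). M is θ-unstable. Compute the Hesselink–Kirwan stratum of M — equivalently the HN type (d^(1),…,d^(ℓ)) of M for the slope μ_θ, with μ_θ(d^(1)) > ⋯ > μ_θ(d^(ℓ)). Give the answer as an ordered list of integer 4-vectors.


Barcode: M ≅ I[1,2], I[1,4]^2, I[4,4]^2. HN layers by μ_θ (2 steps, strictly decreasing):
  μ^(1)=2; μ^(2)=-1

((0, 0, 0, 4); (3, 3, 2, 0))


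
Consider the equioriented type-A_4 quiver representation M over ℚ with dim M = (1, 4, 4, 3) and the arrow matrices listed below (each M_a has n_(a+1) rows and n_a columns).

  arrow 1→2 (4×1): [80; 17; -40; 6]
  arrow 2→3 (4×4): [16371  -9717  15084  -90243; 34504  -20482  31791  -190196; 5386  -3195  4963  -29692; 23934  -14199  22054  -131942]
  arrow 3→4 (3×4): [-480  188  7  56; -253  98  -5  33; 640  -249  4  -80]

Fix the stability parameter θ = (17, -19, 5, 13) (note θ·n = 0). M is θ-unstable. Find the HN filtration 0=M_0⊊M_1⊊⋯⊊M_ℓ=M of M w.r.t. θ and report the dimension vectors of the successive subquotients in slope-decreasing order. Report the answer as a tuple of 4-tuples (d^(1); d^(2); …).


Barcode: M ≅ I[1,4], I[2,3], I[2,4]^2. HN layers by μ_θ (4 steps, strictly decreasing):
  μ^(1)=13; μ^(2)=5; μ^(3)=-1; μ^(4)=-19

((0, 0, 0, 3); (0, 0, 4, 0); (1, 1, 0, 0); (0, 3, 0, 0))


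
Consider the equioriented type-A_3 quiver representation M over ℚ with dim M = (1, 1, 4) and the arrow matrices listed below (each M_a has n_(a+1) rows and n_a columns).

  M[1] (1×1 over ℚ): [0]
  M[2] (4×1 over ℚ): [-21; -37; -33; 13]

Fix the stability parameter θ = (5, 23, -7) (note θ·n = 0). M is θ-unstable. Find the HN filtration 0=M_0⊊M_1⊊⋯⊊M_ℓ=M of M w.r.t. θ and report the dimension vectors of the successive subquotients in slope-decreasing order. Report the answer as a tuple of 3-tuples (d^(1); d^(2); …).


Via rank(M_{q-1}∘⋯∘M_p): M ≅ I[1,1], I[2,3], I[3,3]^3.
μ_θ-semistable layers: μ^(1)=8; μ^(2)=5; μ^(3)=-7

((0, 1, 1); (1, 0, 0); (0, 0, 3))


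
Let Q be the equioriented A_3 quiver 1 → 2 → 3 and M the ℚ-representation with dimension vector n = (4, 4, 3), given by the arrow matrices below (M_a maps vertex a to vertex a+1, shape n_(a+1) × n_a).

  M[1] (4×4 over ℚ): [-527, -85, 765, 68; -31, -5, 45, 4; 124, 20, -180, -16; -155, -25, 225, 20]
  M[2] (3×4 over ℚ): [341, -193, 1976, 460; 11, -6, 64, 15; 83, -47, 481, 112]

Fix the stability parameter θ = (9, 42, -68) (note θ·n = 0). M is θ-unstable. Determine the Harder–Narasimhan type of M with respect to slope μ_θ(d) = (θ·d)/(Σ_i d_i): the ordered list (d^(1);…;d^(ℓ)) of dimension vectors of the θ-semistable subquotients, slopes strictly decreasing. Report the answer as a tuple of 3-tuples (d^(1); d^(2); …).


Barcode: M ≅ I[1,1]^3, I[1,2], I[2,3]^3. HN layers by μ_θ (3 steps, strictly decreasing):
  μ^(1)=42; μ^(2)=9; μ^(3)=-13

((0, 1, 0); (4, 0, 0); (0, 3, 3))


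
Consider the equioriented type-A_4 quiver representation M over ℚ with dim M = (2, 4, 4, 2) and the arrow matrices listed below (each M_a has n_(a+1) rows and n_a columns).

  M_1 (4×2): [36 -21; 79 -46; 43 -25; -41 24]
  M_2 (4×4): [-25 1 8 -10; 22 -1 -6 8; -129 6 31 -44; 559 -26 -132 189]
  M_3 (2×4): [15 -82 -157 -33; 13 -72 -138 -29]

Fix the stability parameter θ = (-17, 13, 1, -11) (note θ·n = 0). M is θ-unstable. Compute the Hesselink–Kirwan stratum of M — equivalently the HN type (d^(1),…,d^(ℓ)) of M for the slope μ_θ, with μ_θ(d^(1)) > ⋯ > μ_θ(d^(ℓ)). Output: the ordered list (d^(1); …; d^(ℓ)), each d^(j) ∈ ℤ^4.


Barcode: M ≅ I[1,4]^2, I[2,3]^2. HN layers by μ_θ (3 steps, strictly decreasing):
  μ^(1)=7; μ^(2)=1; μ^(3)=-17

((0, 2, 2, 0); (0, 2, 2, 2); (2, 0, 0, 0))
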